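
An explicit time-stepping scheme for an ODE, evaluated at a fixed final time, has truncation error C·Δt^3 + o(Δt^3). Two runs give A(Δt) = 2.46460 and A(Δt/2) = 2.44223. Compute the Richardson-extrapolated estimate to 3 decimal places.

The leading error scales as Δt^3; refining by a factor of 2 reduces it by 2^3 = 8.
Extrapolated value = (8·A(Δt/2) − A(Δt)) / (8 − 1)
= (8·2.44223 − 2.46460) / 7
= 17.07324 / 7 = 2.43903

2.439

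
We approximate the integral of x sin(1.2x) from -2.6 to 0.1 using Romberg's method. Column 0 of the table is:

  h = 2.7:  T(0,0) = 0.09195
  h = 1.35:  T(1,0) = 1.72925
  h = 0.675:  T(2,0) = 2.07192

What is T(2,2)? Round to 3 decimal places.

2.180

T(1,1) = (4·1.72925 − 0.09195) / 3 = 2.27502
T(2,1) = (4·2.07192 − 1.72925) / 3 = 2.18614
T(2,2) = (16·2.18614 − 2.27502) / 15 = 2.18021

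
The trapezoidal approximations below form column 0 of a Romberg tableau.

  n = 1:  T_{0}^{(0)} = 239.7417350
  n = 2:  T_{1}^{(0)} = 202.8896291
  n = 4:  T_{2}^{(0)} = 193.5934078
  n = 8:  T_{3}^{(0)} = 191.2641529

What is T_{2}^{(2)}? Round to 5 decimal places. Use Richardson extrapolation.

190.48727

T_{1}^{(1)} = 202.8896291 + (202.8896291 − 239.7417350)/3 = 190.6055938
T_{2}^{(1)} = (4·193.5934078 − 202.8896291) / 3 = 190.4946674
T_{2}^{(2)} = 190.4946674 + (190.4946674 − 190.6055938)/15 = 190.4872723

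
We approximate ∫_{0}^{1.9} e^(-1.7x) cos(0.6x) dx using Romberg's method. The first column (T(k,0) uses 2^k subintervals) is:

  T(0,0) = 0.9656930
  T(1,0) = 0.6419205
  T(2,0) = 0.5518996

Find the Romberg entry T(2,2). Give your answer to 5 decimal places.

Richardson extrapolation on the trapezoidal column (denominator 4−1=3):
T(1,1) = (4·0.6419205 − 0.9656930) / 3 = 0.5339963
T(2,1) = 0.5518996 + (0.5518996 − 0.6419205)/3 = 0.5218926
T(2,2) = 0.5218926 + (0.5218926 − 0.5339963)/15 = 0.5210857

0.52109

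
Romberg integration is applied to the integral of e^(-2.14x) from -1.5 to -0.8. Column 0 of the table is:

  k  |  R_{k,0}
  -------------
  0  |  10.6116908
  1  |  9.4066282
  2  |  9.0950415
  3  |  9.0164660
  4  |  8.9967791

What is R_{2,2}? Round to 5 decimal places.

8.99026

Richardson extrapolation on the trapezoidal column (denominator 4−1=3):
R_{1,1} = 9.4066282 + (9.4066282 − 10.6116908)/3 = 9.0049407
R_{2,1} = 9.0950415 + (9.0950415 − 9.4066282)/3 = 8.9911793
R_{2,2} = (16·8.9911793 − 9.0049407) / 15 = 8.9902619
(Column j=1 coincides with Simpson's rule on the same nodes.)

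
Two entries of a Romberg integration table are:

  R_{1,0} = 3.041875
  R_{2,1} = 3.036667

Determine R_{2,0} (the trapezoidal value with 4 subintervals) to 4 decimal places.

From R_{2,1} = (4·R_{2,0} − R_{1,0})/3, solve for R_{2,0}:
4·R_{2,0} = 3·3.036667 + 3.041875 = 12.151876
R_{2,0} = 3.037969

3.0380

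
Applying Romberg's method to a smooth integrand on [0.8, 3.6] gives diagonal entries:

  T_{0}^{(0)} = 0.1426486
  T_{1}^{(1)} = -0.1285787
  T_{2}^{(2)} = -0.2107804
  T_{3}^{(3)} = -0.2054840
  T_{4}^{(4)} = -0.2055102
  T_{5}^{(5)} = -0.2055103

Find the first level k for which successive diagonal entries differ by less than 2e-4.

k = 4

|T_{1}^{(1)} − T_{0}^{(0)}| = 0.2712273 ≥ 2e-4
|T_{2}^{(2)} − T_{1}^{(1)}| = 0.0822017 ≥ 2e-4
|T_{3}^{(3)} − T_{2}^{(2)}| = 0.0052964 ≥ 2e-4
|T_{4}^{(4)} − T_{3}^{(3)}| = 0.0000262 < 2e-4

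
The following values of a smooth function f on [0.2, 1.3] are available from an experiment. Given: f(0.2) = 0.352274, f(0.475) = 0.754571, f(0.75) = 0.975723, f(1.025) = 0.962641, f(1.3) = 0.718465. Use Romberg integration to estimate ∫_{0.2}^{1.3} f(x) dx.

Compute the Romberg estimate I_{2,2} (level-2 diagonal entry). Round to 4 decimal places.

I_{0,0} (trapezoid, 1 panel, h=1.1000): 0.588906
I_{1,0} (trapezoid, 2 panels, h=0.5500): 0.831101
I_{2,0} (trapezoid, 4 panels, h=0.2750): 0.887784
I_{1,1} = 0.831101 + (0.831101 − 0.588906)/3 = 0.911833
I_{2,1} = 0.887784 + (0.887784 − 0.831101)/3 = 0.906678
I_{2,2} = 0.906678 + (0.906678 − 0.911833)/15 = 0.906334

0.9063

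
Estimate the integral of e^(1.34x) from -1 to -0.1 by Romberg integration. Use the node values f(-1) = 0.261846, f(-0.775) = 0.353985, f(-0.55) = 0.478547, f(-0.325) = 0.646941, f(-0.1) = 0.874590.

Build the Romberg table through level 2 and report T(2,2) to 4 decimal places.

T(0,0) (trapezoid, 1 panel, h=0.9000): 0.511396
T(1,0) (trapezoid, 2 panels, h=0.4500): 0.471044
T(2,0) (trapezoid, 4 panels, h=0.2250): 0.460730
T(1,1) = 0.471044 + (0.471044 − 0.511396)/3 = 0.457593
T(2,1) = 0.460730 + (0.460730 − 0.471044)/3 = 0.457292
T(2,2) = 0.457292 + (0.457292 − 0.457593)/15 = 0.457272

0.4573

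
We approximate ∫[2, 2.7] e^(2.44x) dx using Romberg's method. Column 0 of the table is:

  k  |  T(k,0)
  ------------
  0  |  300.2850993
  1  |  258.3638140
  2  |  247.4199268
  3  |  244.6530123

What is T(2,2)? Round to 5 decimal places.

Richardson extrapolation on the trapezoidal column (denominator 4−1=3):
T(1,1) = 258.3638140 + (258.3638140 − 300.2850993)/3 = 244.3900522
T(2,1) = 247.4199268 + (247.4199268 − 258.3638140)/3 = 243.7719644
T(2,2) = 243.7719644 + (243.7719644 − 244.3900522)/15 = 243.7307585

243.73076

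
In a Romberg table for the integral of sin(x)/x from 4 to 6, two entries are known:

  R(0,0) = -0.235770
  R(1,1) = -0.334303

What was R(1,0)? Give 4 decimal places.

From R(1,1) = (4·R(1,0) − R(0,0))/3, solve for R(1,0):
4·R(1,0) = 3·(-0.334303) + (-0.235770) = -1.238679
R(1,0) = -0.309670

-0.3097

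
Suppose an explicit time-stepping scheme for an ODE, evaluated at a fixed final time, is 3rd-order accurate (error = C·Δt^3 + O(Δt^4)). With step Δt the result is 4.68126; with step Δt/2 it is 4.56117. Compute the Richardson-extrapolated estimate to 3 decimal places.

4.544

The leading error scales as Δt^3; refining by a factor of 2 reduces it by 2^3 = 8.
Extrapolated value = (8·A(Δt/2) − A(Δt)) / (8 − 1)
= (8·4.56117 − 4.68126) / 7
= 31.80810 / 7 = 4.54401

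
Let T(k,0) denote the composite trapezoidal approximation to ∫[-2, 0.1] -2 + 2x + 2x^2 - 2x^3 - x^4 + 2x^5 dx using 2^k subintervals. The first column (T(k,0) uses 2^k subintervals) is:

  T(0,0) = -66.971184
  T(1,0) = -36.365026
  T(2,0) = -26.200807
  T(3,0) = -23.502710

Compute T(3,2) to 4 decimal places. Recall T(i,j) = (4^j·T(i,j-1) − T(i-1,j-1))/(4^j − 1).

-22.5894

T(2,1) = -26.200807 + (-26.200807 − (-36.365026))/3 = -22.812734
T(3,1) = (4·(-23.502710) − (-26.200807)) / 3 = -22.603344
T(3,2) = (16·(-22.603344) − (-22.812734)) / 15 = -22.589385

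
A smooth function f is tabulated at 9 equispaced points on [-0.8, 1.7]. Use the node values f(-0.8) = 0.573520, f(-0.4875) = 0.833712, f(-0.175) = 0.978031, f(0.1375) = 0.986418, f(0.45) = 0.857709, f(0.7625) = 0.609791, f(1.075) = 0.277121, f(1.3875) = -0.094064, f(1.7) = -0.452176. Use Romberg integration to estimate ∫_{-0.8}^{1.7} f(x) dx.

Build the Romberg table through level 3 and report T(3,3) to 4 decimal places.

T(0,0) (trapezoid, 1 panel, h=2.5000): 0.151680
T(1,0) (trapezoid, 2 panels, h=1.2500): 1.147976
T(2,0) (trapezoid, 4 panels, h=0.6250): 1.358458
T(3,0) (trapezoid, 8 panels, h=0.3125): 1.409184
T(1,1) = 1.147976 + (1.147976 − 0.151680)/3 = 1.480075
T(2,1) = 1.358458 + (1.358458 − 1.147976)/3 = 1.428619
T(3,1) = 1.409184 + (1.409184 − 1.358458)/3 = 1.426093
T(2,2) = 1.428619 + (1.428619 − 1.480075)/15 = 1.425189
T(3,2) = 1.426093 + (1.426093 − 1.428619)/15 = 1.425925
T(3,3) = 1.425925 + (1.425925 − 1.425189)/63 = 1.425937

1.4259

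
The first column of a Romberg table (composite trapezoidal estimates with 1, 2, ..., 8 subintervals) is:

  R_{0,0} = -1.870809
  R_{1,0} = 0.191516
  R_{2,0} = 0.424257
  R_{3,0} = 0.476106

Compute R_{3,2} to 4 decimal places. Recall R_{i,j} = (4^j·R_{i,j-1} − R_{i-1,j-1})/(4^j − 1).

Richardson extrapolation on the trapezoidal column (denominator 4−1=3):
R_{2,1} = 0.424257 + (0.424257 − 0.191516)/3 = 0.501837
R_{3,1} = 0.476106 + (0.476106 − 0.424257)/3 = 0.493389
R_{3,2} = 0.493389 + (0.493389 − 0.501837)/15 = 0.492826

0.4928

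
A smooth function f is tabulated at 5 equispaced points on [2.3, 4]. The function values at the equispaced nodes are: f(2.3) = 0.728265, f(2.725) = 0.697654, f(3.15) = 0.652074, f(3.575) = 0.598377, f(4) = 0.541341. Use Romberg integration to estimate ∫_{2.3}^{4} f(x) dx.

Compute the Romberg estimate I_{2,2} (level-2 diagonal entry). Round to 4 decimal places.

I_{0,0} (trapezoid, 1 panel, h=1.7000): 1.079165
I_{1,0} (trapezoid, 2 panels, h=0.8500): 1.093845
I_{2,0} (trapezoid, 4 panels, h=0.4250): 1.097736
I_{1,1} = 1.093845 + (1.093845 − 1.079165)/3 = 1.098738
I_{2,1} = 1.097736 + (1.097736 − 1.093845)/3 = 1.099033
I_{2,2} = 1.099033 + (1.099033 − 1.098738)/15 = 1.099053

1.0991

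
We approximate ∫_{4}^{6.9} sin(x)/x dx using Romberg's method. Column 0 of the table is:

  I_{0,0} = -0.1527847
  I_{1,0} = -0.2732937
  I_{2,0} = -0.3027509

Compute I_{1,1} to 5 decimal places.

Richardson extrapolation on the trapezoidal column (denominator 4−1=3):
I_{1,1} = -0.2732937 + (-0.2732937 − (-0.1527847))/3 = -0.3134634
(Column j=1 coincides with Simpson's rule on the same nodes.)

-0.31346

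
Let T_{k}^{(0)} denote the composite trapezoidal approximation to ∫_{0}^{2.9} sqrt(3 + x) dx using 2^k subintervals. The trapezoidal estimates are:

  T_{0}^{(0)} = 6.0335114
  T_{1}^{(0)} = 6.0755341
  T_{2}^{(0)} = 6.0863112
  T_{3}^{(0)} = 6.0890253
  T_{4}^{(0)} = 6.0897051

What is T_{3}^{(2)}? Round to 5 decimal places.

6.08993

T_{2}^{(1)} = 6.0863112 + (6.0863112 − 6.0755341)/3 = 6.0899036
T_{3}^{(1)} = (4·6.0890253 − 6.0863112) / 3 = 6.0899300
T_{3}^{(2)} = 6.0899300 + (6.0899300 − 6.0899036)/15 = 6.0899318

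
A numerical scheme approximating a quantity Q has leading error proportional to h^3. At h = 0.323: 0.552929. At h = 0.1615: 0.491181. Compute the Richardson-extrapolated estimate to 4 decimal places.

0.4824

The leading error scales as h^3; refining by a factor of 2 reduces it by 2^3 = 8.
Extrapolated value = (8·A(h/2) − A(h)) / (8 − 1)
= (8·0.491181 − 0.552929) / 7
= 3.376519 / 7 = 0.482360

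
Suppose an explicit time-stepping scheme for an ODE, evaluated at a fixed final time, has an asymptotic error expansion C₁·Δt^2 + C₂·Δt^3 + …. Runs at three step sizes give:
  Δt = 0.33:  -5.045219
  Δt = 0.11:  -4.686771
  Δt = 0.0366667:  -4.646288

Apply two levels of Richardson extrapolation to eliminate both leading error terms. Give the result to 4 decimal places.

-4.6412

First eliminate the Δt^2 term (factor 3^2 = 9):
  B₁ = (9·(-4.686771) − (-5.045219))/8 = -4.641965
  B₂ = (9·(-4.646288) − (-4.686771))/8 = -4.641228
Then eliminate the Δt^3 term (factor 3^3 = 27):
  (27·(-4.641228) − (-4.641965))/26 = -4.641200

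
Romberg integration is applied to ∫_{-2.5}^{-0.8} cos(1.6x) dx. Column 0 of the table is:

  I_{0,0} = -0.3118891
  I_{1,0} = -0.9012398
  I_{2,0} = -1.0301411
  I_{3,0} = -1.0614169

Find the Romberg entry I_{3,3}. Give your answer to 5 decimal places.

-1.07176

Richardson extrapolation on the trapezoidal column (denominator 4−1=3):
I_{1,1} = (4·(-0.9012398) − (-0.3118891)) / 3 = -1.0976900
I_{2,1} = -1.0301411 + (-1.0301411 − (-0.9012398))/3 = -1.0731082
I_{3,1} = (4·(-1.0614169) − (-1.0301411)) / 3 = -1.0718422
I_{2,2} = -1.0731082 + (-1.0731082 − (-1.0976900))/15 = -1.0714694
I_{3,2} = -1.0718422 + (-1.0718422 − (-1.0731082))/15 = -1.0717578
I_{3,3} = (64·(-1.0717578) − (-1.0714694)) / 63 = -1.0717624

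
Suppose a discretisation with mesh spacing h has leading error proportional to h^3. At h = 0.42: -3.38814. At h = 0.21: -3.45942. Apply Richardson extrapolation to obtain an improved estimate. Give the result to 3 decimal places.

-3.470

The leading error scales as h^3; refining by a factor of 2 reduces it by 2^3 = 8.
Extrapolated value = (8·A(h/2) − A(h)) / (8 − 1)
= (8·(-3.45942) − (-3.38814)) / 7
= -24.28722 / 7 = -3.46960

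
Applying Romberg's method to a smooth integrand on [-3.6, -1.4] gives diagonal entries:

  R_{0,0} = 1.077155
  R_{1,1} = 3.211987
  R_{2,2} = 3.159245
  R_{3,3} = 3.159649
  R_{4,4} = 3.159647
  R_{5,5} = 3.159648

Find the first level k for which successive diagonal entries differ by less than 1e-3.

|R_{1,1} − R_{0,0}| = 2.134832 ≥ 1e-3
|R_{2,2} − R_{1,1}| = 0.052742 ≥ 1e-3
|R_{3,3} − R_{2,2}| = 0.000404 < 1e-3

k = 3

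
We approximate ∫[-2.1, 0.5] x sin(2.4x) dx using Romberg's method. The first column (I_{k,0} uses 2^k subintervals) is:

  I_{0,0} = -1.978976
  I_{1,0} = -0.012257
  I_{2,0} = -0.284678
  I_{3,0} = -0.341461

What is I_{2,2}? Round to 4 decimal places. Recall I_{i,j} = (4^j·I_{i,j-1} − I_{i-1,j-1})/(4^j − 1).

Richardson extrapolation on the trapezoidal column (denominator 4−1=3):
I_{1,1} = -0.012257 + (-0.012257 − (-1.978976))/3 = 0.643316
I_{2,1} = -0.284678 + (-0.284678 − (-0.012257))/3 = -0.375485
I_{2,2} = -0.375485 + (-0.375485 − 0.643316)/15 = -0.443405

-0.4434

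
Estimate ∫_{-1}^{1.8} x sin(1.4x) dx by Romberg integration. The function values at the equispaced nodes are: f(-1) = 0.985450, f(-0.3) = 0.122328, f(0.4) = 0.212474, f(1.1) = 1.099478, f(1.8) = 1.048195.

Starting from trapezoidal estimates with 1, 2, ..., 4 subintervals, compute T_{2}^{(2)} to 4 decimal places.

1.7386

T_{0}^{(0)} (trapezoid, 1 panel, h=2.8000): 2.847103
T_{1}^{(0)} (trapezoid, 2 panels, h=1.4000): 1.721015
T_{2}^{(0)} (trapezoid, 4 panels, h=0.7000): 1.715772
T_{1}^{(1)} = 1.721015 + (1.721015 − 2.847103)/3 = 1.345652
T_{2}^{(1)} = 1.715772 + (1.715772 − 1.721015)/3 = 1.714024
T_{2}^{(2)} = 1.714024 + (1.714024 − 1.345652)/15 = 1.738582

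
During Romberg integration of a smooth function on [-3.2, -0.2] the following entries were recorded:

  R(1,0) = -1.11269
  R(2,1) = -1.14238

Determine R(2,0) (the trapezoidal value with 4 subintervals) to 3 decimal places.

From R(2,1) = (4·R(2,0) − R(1,0))/3, solve for R(2,0):
4·R(2,0) = 3·(-1.14238) + (-1.11269) = -4.53983
R(2,0) = -1.13496

-1.135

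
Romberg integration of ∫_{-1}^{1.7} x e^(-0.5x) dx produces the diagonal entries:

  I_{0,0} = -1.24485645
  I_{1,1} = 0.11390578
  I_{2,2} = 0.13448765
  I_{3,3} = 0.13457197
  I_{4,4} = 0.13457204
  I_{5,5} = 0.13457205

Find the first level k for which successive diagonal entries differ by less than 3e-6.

|I_{1,1} − I_{0,0}| = 1.35876223 ≥ 3e-6
|I_{2,2} − I_{1,1}| = 0.02058187 ≥ 3e-6
|I_{3,3} − I_{2,2}| = 0.00008432 ≥ 3e-6
|I_{4,4} − I_{3,3}| = 0.00000007 < 3e-6

k = 4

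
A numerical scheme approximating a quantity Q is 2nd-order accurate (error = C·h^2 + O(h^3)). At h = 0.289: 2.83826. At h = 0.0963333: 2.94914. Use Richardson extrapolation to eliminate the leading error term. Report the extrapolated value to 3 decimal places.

The leading error scales as h^2; refining by a factor of 3 reduces it by 3^2 = 9.
Extrapolated value = (9·A(h/3) − A(h)) / (9 − 1)
= (9·2.94914 − 2.83826) / 8
= 23.70400 / 8 = 2.96300

2.963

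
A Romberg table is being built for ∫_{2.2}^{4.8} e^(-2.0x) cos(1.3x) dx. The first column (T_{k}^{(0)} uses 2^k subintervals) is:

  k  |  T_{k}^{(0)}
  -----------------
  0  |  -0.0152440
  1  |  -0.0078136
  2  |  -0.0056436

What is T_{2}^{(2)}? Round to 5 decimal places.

T_{1}^{(1)} = -0.0078136 + (-0.0078136 − (-0.0152440))/3 = -0.0053368
T_{2}^{(1)} = -0.0056436 + (-0.0056436 − (-0.0078136))/3 = -0.0049203
T_{2}^{(2)} = -0.0049203 + (-0.0049203 − (-0.0053368))/15 = -0.0048925

-0.00489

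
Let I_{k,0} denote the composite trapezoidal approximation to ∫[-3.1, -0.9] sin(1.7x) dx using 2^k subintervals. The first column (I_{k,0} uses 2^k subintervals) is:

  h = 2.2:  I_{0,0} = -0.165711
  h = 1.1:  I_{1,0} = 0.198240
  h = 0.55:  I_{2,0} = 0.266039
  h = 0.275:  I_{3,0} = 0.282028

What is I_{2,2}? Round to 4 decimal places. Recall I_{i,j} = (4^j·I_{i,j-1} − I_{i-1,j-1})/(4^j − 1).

0.2866

I_{1,1} = 0.198240 + (0.198240 − (-0.165711))/3 = 0.319557
I_{2,1} = 0.266039 + (0.266039 − 0.198240)/3 = 0.288639
I_{2,2} = 0.288639 + (0.288639 − 0.319557)/15 = 0.286578
(Column j=1 coincides with Simpson's rule on the same nodes.)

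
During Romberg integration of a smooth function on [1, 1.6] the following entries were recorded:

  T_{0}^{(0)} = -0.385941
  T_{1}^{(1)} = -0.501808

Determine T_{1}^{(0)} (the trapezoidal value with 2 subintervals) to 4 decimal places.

-0.4728

From T_{1}^{(1)} = (4·T_{1}^{(0)} − T_{0}^{(0)})/3, solve for T_{1}^{(0)}:
4·T_{1}^{(0)} = 3·(-0.501808) + (-0.385941) = -1.891365
T_{1}^{(0)} = -0.472841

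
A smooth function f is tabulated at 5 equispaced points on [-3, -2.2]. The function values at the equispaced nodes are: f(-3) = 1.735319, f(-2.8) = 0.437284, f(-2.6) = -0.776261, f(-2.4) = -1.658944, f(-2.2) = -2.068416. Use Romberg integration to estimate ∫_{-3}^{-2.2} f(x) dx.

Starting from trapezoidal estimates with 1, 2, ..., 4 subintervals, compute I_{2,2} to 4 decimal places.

I_{0,0} (trapezoid, 1 panel, h=0.8000): -0.133239
I_{1,0} (trapezoid, 2 panels, h=0.4000): -0.377124
I_{2,0} (trapezoid, 4 panels, h=0.2000): -0.432894
I_{1,1} = -0.377124 + (-0.377124 − (-0.133239))/3 = -0.458419
I_{2,1} = -0.432894 + (-0.432894 − (-0.377124))/3 = -0.451484
I_{2,2} = -0.451484 + (-0.451484 − (-0.458419))/15 = -0.451022

-0.4510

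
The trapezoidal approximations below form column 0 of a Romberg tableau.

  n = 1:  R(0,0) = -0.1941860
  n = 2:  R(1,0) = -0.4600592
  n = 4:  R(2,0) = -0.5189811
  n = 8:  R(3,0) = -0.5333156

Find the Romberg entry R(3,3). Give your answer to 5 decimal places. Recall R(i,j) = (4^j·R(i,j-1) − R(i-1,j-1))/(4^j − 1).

R(1,1) = (4·(-0.4600592) − (-0.1941860)) / 3 = -0.5486836
R(2,1) = -0.5189811 + (-0.5189811 − (-0.4600592))/3 = -0.5386217
R(3,1) = (4·(-0.5333156) − (-0.5189811)) / 3 = -0.5380938
R(2,2) = (16·(-0.5386217) − (-0.5486836)) / 15 = -0.5379509
R(3,2) = -0.5380938 + (-0.5380938 − (-0.5386217))/15 = -0.5380586
R(3,3) = -0.5380586 + (-0.5380586 − (-0.5379509))/63 = -0.5380603

-0.53806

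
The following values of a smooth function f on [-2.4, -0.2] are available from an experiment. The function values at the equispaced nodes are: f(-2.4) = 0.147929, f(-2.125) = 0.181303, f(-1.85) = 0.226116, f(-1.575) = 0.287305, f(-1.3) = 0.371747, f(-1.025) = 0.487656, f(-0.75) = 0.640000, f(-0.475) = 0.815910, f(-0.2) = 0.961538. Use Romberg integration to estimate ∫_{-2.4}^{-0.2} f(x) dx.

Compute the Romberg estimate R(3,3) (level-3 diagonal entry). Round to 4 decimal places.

0.9787

R(0,0) (trapezoid, 1 panel, h=2.2000): 1.220414
R(1,0) (trapezoid, 2 panels, h=1.1000): 1.019129
R(2,0) (trapezoid, 4 panels, h=0.5500): 0.985928
R(3,0) (trapezoid, 8 panels, h=0.2750): 0.980312
R(1,1) = 1.019129 + (1.019129 − 1.220414)/3 = 0.952034
R(2,1) = 0.985928 + (0.985928 − 1.019129)/3 = 0.974861
R(3,1) = 0.980312 + (0.980312 − 0.985928)/3 = 0.978440
R(2,2) = 0.974861 + (0.974861 − 0.952034)/15 = 0.976383
R(3,2) = 0.978440 + (0.978440 − 0.974861)/15 = 0.978679
R(3,3) = 0.978679 + (0.978679 − 0.976383)/63 = 0.978715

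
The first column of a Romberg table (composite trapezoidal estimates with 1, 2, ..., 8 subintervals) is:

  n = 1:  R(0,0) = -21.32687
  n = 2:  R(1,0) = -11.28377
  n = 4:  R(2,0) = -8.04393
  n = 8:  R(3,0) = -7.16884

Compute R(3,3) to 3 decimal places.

-6.871

Richardson extrapolation on the trapezoidal column (denominator 4−1=3):
R(1,1) = (4·(-11.28377) − (-21.32687)) / 3 = -7.93607
R(2,1) = -8.04393 + (-8.04393 − (-11.28377))/3 = -6.96398
R(3,1) = -7.16884 + (-7.16884 − (-8.04393))/3 = -6.87714
R(2,2) = (16·(-6.96398) − (-7.93607)) / 15 = -6.89917
R(3,2) = (16·(-6.87714) − (-6.96398)) / 15 = -6.87135
R(3,3) = -6.87135 + (-6.87135 − (-6.89917))/63 = -6.87091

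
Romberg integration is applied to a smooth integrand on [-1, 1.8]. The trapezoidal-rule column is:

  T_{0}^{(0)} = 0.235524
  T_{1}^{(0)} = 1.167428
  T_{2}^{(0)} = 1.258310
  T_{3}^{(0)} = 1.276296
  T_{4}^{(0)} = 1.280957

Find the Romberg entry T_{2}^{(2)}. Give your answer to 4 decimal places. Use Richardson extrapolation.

T_{1}^{(1)} = 1.167428 + (1.167428 − 0.235524)/3 = 1.478063
T_{2}^{(1)} = 1.258310 + (1.258310 − 1.167428)/3 = 1.288604
T_{2}^{(2)} = (16·1.288604 − 1.478063) / 15 = 1.275973

1.2760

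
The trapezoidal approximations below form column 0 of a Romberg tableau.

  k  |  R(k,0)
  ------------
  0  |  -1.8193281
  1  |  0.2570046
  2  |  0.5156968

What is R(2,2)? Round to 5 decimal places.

0.57878

Richardson extrapolation on the trapezoidal column (denominator 4−1=3):
R(1,1) = (4·0.2570046 − (-1.8193281)) / 3 = 0.9491155
R(2,1) = 0.5156968 + (0.5156968 − 0.2570046)/3 = 0.6019275
R(2,2) = (16·0.6019275 − 0.9491155) / 15 = 0.5787816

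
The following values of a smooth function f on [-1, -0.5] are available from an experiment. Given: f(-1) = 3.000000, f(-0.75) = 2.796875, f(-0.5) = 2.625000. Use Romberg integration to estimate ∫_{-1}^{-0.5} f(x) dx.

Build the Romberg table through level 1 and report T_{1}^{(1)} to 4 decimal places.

T_{0}^{(0)} (trapezoid, 1 panel, h=0.5000): 1.406250
T_{1}^{(0)} (trapezoid, 2 panels, h=0.2500): 1.402344
T_{1}^{(1)} = 1.402344 + (1.402344 − 1.406250)/3 = 1.401042

1.4010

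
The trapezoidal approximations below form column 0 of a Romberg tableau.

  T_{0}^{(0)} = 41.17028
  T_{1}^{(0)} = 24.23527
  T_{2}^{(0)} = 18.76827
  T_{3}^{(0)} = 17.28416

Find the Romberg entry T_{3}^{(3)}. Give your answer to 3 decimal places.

16.778

Richardson extrapolation on the trapezoidal column (denominator 4−1=3):
T_{1}^{(1)} = (4·24.23527 − 41.17028) / 3 = 18.59027
T_{2}^{(1)} = (4·18.76827 − 24.23527) / 3 = 16.94594
T_{3}^{(1)} = 17.28416 + (17.28416 − 18.76827)/3 = 16.78946
T_{2}^{(2)} = 16.94594 + (16.94594 − 18.59027)/15 = 16.83632
T_{3}^{(2)} = (16·16.78946 − 16.94594) / 15 = 16.77903
T_{3}^{(3)} = (64·16.77903 − 16.83632) / 63 = 16.77812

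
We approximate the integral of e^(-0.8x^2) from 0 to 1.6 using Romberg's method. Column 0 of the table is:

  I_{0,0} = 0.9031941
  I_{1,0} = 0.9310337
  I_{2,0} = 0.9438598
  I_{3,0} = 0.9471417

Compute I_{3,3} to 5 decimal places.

Richardson extrapolation on the trapezoidal column (denominator 4−1=3):
I_{1,1} = (4·0.9310337 − 0.9031941) / 3 = 0.9403136
I_{2,1} = 0.9438598 + (0.9438598 − 0.9310337)/3 = 0.9481352
I_{3,1} = (4·0.9471417 − 0.9438598) / 3 = 0.9482357
I_{2,2} = 0.9481352 + (0.9481352 − 0.9403136)/15 = 0.9486566
I_{3,2} = 0.9482357 + (0.9482357 − 0.9481352)/15 = 0.9482424
I_{3,3} = 0.9482424 + (0.9482424 − 0.9486566)/63 = 0.9482358

0.94824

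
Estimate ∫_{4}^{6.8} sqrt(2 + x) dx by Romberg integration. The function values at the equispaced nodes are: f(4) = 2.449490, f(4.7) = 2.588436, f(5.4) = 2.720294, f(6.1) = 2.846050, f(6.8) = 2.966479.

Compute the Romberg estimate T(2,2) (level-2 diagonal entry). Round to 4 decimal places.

7.6054

T(0,0) (trapezoid, 1 panel, h=2.8000): 7.582357
T(1,0) (trapezoid, 2 panels, h=1.4000): 7.599590
T(2,0) (trapezoid, 4 panels, h=0.7000): 7.603935
T(1,1) = 7.599590 + (7.599590 − 7.582357)/3 = 7.605334
T(2,1) = 7.603935 + (7.603935 − 7.599590)/3 = 7.605383
T(2,2) = 7.605383 + (7.605383 − 7.605334)/15 = 7.605386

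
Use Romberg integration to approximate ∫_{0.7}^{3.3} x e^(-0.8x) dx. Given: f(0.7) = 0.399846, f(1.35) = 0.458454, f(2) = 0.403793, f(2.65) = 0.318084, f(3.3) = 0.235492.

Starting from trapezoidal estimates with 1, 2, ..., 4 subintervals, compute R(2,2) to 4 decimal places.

R(0,0) (trapezoid, 1 panel, h=2.6000): 0.825939
R(1,0) (trapezoid, 2 panels, h=1.3000): 0.937901
R(2,0) (trapezoid, 4 panels, h=0.6500): 0.973700
R(1,1) = 0.937901 + (0.937901 − 0.825939)/3 = 0.975222
R(2,1) = 0.973700 + (0.973700 − 0.937901)/3 = 0.985633
R(2,2) = 0.985633 + (0.985633 − 0.975222)/15 = 0.986327

0.9863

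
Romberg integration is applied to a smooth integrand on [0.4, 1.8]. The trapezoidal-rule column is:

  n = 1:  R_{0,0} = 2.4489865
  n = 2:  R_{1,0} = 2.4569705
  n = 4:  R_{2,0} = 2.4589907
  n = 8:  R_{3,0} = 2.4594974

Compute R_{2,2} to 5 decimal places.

2.45967

Richardson extrapolation on the trapezoidal column (denominator 4−1=3):
R_{1,1} = 2.4569705 + (2.4569705 − 2.4489865)/3 = 2.4596318
R_{2,1} = (4·2.4589907 − 2.4569705) / 3 = 2.4596641
R_{2,2} = 2.4596641 + (2.4596641 − 2.4596318)/15 = 2.4596663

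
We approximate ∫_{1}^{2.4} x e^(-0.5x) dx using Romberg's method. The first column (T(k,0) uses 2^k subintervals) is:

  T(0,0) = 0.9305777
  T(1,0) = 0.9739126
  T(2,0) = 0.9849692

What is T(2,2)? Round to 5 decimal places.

0.98867

Richardson extrapolation on the trapezoidal column (denominator 4−1=3):
T(1,1) = (4·0.9739126 − 0.9305777) / 3 = 0.9883576
T(2,1) = 0.9849692 + (0.9849692 − 0.9739126)/3 = 0.9886547
T(2,2) = 0.9886547 + (0.9886547 − 0.9883576)/15 = 0.9886745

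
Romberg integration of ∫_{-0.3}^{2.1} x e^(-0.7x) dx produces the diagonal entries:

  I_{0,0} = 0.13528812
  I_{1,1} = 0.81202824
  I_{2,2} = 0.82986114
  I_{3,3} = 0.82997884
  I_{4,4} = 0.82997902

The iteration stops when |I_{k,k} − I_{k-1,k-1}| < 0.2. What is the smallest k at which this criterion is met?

k = 2

|I_{1,1} − I_{0,0}| = 0.67674012 ≥ 0.2
|I_{2,2} − I_{1,1}| = 0.01783290 < 0.2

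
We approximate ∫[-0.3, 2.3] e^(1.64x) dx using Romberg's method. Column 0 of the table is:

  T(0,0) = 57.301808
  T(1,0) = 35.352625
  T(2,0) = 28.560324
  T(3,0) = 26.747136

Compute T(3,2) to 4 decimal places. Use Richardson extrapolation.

26.1325

T(2,1) = (4·28.560324 − 35.352625) / 3 = 26.296224
T(3,1) = (4·26.747136 − 28.560324) / 3 = 26.142740
T(3,2) = 26.142740 + (26.142740 − 26.296224)/15 = 26.132508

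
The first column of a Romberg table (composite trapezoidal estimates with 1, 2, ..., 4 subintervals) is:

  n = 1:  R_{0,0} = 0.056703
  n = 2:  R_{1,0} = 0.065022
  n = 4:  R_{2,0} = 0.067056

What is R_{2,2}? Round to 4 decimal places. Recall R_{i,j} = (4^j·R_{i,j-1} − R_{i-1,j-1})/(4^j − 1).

Richardson extrapolation on the trapezoidal column (denominator 4−1=3):
R_{1,1} = 0.065022 + (0.065022 − 0.056703)/3 = 0.067795
R_{2,1} = 0.067056 + (0.067056 − 0.065022)/3 = 0.067734
R_{2,2} = (16·0.067734 − 0.067795) / 15 = 0.067730

0.0677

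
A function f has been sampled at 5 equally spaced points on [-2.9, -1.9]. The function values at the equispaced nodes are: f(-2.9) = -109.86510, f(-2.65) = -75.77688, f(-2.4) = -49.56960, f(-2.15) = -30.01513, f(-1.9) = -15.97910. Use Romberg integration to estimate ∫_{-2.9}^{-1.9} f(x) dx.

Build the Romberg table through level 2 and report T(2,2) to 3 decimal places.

-54.012

T(0,0) (trapezoid, 1 panel, h=1.0000): -62.92210
T(1,0) (trapezoid, 2 panels, h=0.5000): -56.24585
T(2,0) (trapezoid, 4 panels, h=0.2500): -54.57093
T(1,1) = -56.24585 + (-56.24585 − (-62.92210))/3 = -54.02043
T(2,1) = -54.57093 + (-54.57093 − (-56.24585))/3 = -54.01262
T(2,2) = -54.01262 + (-54.01262 − (-54.02043))/15 = -54.01210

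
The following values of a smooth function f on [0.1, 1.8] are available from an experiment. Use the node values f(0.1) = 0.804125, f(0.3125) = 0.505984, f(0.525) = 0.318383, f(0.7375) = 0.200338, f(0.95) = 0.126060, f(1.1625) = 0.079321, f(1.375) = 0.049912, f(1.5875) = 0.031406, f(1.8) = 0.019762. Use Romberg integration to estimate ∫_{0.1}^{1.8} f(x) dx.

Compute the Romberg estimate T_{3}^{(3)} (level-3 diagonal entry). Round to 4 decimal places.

0.3598

T_{0}^{(0)} (trapezoid, 1 panel, h=1.7000): 0.700304
T_{1}^{(0)} (trapezoid, 2 panels, h=0.8500): 0.457303
T_{2}^{(0)} (trapezoid, 4 panels, h=0.4250): 0.385177
T_{3}^{(0)} (trapezoid, 8 panels, h=0.2125): 0.366211
T_{1}^{(1)} = 0.457303 + (0.457303 − 0.700304)/3 = 0.376303
T_{2}^{(1)} = 0.385177 + (0.385177 − 0.457303)/3 = 0.361135
T_{3}^{(1)} = 0.366211 + (0.366211 − 0.385177)/3 = 0.359889
T_{2}^{(2)} = 0.361135 + (0.361135 − 0.376303)/15 = 0.360124
T_{3}^{(2)} = 0.359889 + (0.359889 − 0.361135)/15 = 0.359806
T_{3}^{(3)} = 0.359806 + (0.359806 − 0.360124)/63 = 0.359801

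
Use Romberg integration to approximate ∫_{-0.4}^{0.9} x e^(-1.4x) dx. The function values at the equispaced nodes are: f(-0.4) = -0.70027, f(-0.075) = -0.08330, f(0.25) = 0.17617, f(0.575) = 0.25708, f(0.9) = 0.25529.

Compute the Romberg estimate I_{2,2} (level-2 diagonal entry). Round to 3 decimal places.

I_{0,0} (trapezoid, 1 panel, h=1.3000): -0.28924
I_{1,0} (trapezoid, 2 panels, h=0.6500): -0.03011
I_{2,0} (trapezoid, 4 panels, h=0.3250): 0.04142
I_{1,1} = -0.03011 + (-0.03011 − (-0.28924))/3 = 0.05627
I_{2,1} = 0.04142 + (0.04142 − (-0.03011))/3 = 0.06526
I_{2,2} = 0.06526 + (0.06526 − 0.05627)/15 = 0.06586

0.066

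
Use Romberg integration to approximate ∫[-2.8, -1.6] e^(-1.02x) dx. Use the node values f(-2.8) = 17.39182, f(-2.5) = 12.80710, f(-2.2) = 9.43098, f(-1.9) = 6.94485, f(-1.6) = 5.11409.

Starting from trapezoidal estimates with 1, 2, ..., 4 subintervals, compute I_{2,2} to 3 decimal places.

I_{0,0} (trapezoid, 1 panel, h=1.2000): 13.50355
I_{1,0} (trapezoid, 2 panels, h=0.6000): 12.41036
I_{2,0} (trapezoid, 4 panels, h=0.3000): 12.13077
I_{1,1} = 12.41036 + (12.41036 − 13.50355)/3 = 12.04596
I_{2,1} = 12.13077 + (12.13077 − 12.41036)/3 = 12.03757
I_{2,2} = 12.03757 + (12.03757 − 12.04596)/15 = 12.03701

12.037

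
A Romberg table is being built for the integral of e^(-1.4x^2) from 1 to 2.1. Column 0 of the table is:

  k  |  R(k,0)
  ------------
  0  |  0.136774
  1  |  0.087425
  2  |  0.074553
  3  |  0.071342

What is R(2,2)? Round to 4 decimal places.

R(1,1) = (4·0.087425 − 0.136774) / 3 = 0.070975
R(2,1) = (4·0.074553 − 0.087425) / 3 = 0.070262
R(2,2) = 0.070262 + (0.070262 − 0.070975)/15 = 0.070214
(Column j=1 coincides with Simpson's rule on the same nodes.)

0.0702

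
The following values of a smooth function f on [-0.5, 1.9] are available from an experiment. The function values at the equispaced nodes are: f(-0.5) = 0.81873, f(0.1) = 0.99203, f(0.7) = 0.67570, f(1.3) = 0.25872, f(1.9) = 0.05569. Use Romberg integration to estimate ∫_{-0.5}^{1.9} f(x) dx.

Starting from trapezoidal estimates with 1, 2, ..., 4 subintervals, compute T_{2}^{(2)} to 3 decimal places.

T_{0}^{(0)} (trapezoid, 1 panel, h=2.4000): 1.04930
T_{1}^{(0)} (trapezoid, 2 panels, h=1.2000): 1.33549
T_{2}^{(0)} (trapezoid, 4 panels, h=0.6000): 1.41820
T_{1}^{(1)} = 1.33549 + (1.33549 − 1.04930)/3 = 1.43089
T_{2}^{(1)} = 1.41820 + (1.41820 − 1.33549)/3 = 1.44577
T_{2}^{(2)} = 1.44577 + (1.44577 − 1.43089)/15 = 1.44676

1.447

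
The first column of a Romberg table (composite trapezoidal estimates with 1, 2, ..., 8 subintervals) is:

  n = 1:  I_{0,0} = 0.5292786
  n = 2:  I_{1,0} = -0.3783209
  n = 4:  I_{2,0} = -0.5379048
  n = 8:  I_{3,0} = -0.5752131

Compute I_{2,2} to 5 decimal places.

Richardson extrapolation on the trapezoidal column (denominator 4−1=3):
I_{1,1} = (4·(-0.3783209) − 0.5292786) / 3 = -0.6808541
I_{2,1} = (4·(-0.5379048) − (-0.3783209)) / 3 = -0.5910994
I_{2,2} = -0.5910994 + (-0.5910994 − (-0.6808541))/15 = -0.5851158
(Column j=1 coincides with Simpson's rule on the same nodes.)

-0.58512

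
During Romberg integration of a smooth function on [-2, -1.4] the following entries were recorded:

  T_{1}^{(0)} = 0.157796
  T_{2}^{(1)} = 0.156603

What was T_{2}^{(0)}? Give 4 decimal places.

From T_{2}^{(1)} = (4·T_{2}^{(0)} − T_{1}^{(0)})/3, solve for T_{2}^{(0)}:
4·T_{2}^{(0)} = 3·0.156603 + 0.157796 = 0.627605
T_{2}^{(0)} = 0.156901

0.1569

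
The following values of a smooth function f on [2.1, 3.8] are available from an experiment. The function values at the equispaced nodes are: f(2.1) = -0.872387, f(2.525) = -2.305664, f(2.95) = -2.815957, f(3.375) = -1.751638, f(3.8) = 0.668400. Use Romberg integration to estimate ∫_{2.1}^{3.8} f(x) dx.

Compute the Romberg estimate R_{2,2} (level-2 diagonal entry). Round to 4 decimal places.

R_{0,0} (trapezoid, 1 panel, h=1.7000): -0.173389
R_{1,0} (trapezoid, 2 panels, h=0.8500): -2.480258
R_{2,0} (trapezoid, 4 panels, h=0.4250): -2.964482
R_{1,1} = -2.480258 + (-2.480258 − (-0.173389))/3 = -3.249214
R_{2,1} = -2.964482 + (-2.964482 − (-2.480258))/3 = -3.125890
R_{2,2} = -3.125890 + (-3.125890 − (-3.249214))/15 = -3.117668

-3.1177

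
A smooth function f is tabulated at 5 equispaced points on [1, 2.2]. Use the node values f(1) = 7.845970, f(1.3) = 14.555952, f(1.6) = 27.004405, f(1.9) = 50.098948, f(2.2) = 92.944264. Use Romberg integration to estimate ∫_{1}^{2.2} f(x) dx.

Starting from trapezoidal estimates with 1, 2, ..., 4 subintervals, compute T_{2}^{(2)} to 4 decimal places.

T_{0}^{(0)} (trapezoid, 1 panel, h=1.2000): 60.474140
T_{1}^{(0)} (trapezoid, 2 panels, h=0.6000): 46.439713
T_{2}^{(0)} (trapezoid, 4 panels, h=0.3000): 42.616327
T_{1}^{(1)} = 46.439713 + (46.439713 − 60.474140)/3 = 41.761571
T_{2}^{(1)} = 42.616327 + (42.616327 − 46.439713)/3 = 41.341865
T_{2}^{(2)} = 41.341865 + (41.341865 − 41.761571)/15 = 41.313885

41.3139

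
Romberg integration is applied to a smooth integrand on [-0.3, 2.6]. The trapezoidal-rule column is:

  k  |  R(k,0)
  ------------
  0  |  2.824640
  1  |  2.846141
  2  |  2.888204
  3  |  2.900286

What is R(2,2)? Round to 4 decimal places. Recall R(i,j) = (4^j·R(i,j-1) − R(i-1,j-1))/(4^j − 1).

2.9055

Richardson extrapolation on the trapezoidal column (denominator 4−1=3):
R(1,1) = (4·2.846141 − 2.824640) / 3 = 2.853308
R(2,1) = (4·2.888204 − 2.846141) / 3 = 2.902225
R(2,2) = 2.902225 + (2.902225 − 2.853308)/15 = 2.905486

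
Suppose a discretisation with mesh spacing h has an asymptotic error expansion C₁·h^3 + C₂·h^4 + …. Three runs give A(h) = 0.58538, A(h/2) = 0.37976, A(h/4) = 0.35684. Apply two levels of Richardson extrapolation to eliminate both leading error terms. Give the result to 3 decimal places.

0.354

First eliminate the h^3 term (factor 2^3 = 8):
  B₁ = (8·0.37976 − 0.58538)/7 = 0.35039
  B₂ = (8·0.35684 − 0.37976)/7 = 0.35357
Then eliminate the h^4 term (factor 2^4 = 16):
  (16·0.35357 − 0.35039)/15 = 0.35378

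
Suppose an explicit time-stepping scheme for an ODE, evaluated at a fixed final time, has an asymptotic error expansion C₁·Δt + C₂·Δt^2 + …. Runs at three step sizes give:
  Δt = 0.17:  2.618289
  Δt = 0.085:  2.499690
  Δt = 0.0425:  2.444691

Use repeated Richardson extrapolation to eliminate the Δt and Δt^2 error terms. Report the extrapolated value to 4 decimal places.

First eliminate the Δt term (factor 2^1 = 2):
  B₁ = (2·2.499690 − 2.618289)/1 = 2.381091
  B₂ = (2·2.444691 − 2.499690)/1 = 2.389692
Then eliminate the Δt^2 term (factor 2^2 = 4):
  (4·2.389692 − 2.381091)/3 = 2.392559

2.3926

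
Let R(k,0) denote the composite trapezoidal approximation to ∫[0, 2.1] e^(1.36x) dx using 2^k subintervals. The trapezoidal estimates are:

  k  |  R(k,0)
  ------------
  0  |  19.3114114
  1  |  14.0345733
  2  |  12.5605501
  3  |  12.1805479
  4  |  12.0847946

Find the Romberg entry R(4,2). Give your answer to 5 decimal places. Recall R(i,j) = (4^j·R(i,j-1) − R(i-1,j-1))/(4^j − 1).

R(3,1) = (4·12.1805479 − 12.5605501) / 3 = 12.0538805
R(4,1) = 12.0847946 + (12.0847946 − 12.1805479)/3 = 12.0528768
R(4,2) = 12.0528768 + (12.0528768 − 12.0538805)/15 = 12.0528099

12.05281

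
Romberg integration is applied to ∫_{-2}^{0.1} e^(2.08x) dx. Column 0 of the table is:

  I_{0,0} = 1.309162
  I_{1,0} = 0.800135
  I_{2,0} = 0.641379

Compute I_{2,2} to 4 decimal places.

I_{1,1} = 0.800135 + (0.800135 − 1.309162)/3 = 0.630459
I_{2,1} = 0.641379 + (0.641379 − 0.800135)/3 = 0.588460
I_{2,2} = 0.588460 + (0.588460 − 0.630459)/15 = 0.585660

0.5857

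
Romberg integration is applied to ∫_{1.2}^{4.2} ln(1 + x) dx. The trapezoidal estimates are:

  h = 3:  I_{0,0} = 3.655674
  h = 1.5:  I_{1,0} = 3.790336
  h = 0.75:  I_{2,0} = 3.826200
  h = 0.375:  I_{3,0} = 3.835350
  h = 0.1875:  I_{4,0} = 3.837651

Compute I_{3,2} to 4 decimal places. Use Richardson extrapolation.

3.8384

Richardson extrapolation on the trapezoidal column (denominator 4−1=3):
I_{2,1} = (4·3.826200 − 3.790336) / 3 = 3.838155
I_{3,1} = (4·3.835350 − 3.826200) / 3 = 3.838400
I_{3,2} = 3.838400 + (3.838400 − 3.838155)/15 = 3.838416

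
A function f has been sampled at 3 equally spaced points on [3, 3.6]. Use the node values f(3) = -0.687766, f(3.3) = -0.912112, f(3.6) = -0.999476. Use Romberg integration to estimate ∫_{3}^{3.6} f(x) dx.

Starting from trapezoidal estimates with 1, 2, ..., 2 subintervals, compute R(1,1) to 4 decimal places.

-0.5336

R(0,0) (trapezoid, 1 panel, h=0.6000): -0.506173
R(1,0) (trapezoid, 2 panels, h=0.3000): -0.526720
R(1,1) = -0.526720 + (-0.526720 − (-0.506173))/3 = -0.533569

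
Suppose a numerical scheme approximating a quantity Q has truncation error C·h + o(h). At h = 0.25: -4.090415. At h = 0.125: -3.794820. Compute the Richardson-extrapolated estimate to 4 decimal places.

-3.4992

The leading error scales as h; refining by a factor of 2 reduces it by 2^1 = 2.
Extrapolated value = (2·A(h/2) − A(h)) / (2 − 1)
= (2·(-3.794820) − (-4.090415)) / 1
= -3.499225 / 1 = -3.499225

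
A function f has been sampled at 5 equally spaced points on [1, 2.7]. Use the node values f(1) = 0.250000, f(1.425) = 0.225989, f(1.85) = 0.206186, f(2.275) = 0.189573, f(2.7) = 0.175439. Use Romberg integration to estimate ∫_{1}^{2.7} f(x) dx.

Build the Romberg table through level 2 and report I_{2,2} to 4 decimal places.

I_{0,0} (trapezoid, 1 panel, h=1.7000): 0.361623
I_{1,0} (trapezoid, 2 panels, h=0.8500): 0.356070
I_{2,0} (trapezoid, 4 panels, h=0.4250): 0.354649
I_{1,1} = 0.356070 + (0.356070 − 0.361623)/3 = 0.354219
I_{2,1} = 0.354649 + (0.354649 − 0.356070)/3 = 0.354175
I_{2,2} = 0.354175 + (0.354175 − 0.354219)/15 = 0.354172

0.3542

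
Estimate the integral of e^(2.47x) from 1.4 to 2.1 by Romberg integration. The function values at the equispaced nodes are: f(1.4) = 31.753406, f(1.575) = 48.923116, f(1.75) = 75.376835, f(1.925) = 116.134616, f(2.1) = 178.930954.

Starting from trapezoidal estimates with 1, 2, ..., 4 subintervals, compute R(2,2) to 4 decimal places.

R(0,0) (trapezoid, 1 panel, h=0.7000): 73.739526
R(1,0) (trapezoid, 2 panels, h=0.3500): 63.251655
R(2,0) (trapezoid, 4 panels, h=0.1750): 60.510931
R(1,1) = 63.251655 + (63.251655 − 73.739526)/3 = 59.755698
R(2,1) = 60.510931 + (60.510931 − 63.251655)/3 = 59.597356
R(2,2) = 59.597356 + (59.597356 − 59.755698)/15 = 59.586800

59.5868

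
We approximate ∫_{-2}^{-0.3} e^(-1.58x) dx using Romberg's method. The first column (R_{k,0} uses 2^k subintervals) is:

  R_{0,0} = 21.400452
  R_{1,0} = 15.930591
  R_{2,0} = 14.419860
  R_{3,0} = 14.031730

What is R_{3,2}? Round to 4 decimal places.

13.9014

R_{2,1} = 14.419860 + (14.419860 − 15.930591)/3 = 13.916283
R_{3,1} = 14.031730 + (14.031730 − 14.419860)/3 = 13.902353
R_{3,2} = 13.902353 + (13.902353 − 13.916283)/15 = 13.901424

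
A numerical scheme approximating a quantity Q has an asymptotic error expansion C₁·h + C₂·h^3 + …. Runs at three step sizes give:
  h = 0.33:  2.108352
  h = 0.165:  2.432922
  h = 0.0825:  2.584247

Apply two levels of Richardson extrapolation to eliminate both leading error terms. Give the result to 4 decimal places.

2.7324

First eliminate the h term (factor 2^1 = 2):
  B₁ = (2·2.432922 − 2.108352)/1 = 2.757492
  B₂ = (2·2.584247 − 2.432922)/1 = 2.735572
Then eliminate the h^3 term (factor 2^3 = 8):
  (8·2.735572 − 2.757492)/7 = 2.732441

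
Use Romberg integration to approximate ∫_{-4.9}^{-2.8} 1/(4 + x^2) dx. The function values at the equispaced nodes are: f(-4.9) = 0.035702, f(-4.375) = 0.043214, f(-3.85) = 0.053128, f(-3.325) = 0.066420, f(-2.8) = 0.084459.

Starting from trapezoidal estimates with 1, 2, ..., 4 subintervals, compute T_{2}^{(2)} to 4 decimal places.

0.1164

T_{0}^{(0)} (trapezoid, 1 panel, h=2.1000): 0.126169
T_{1}^{(0)} (trapezoid, 2 panels, h=1.0500): 0.118869
T_{2}^{(0)} (trapezoid, 4 panels, h=0.5250): 0.116992
T_{1}^{(1)} = 0.118869 + (0.118869 − 0.126169)/3 = 0.116436
T_{2}^{(1)} = 0.116992 + (0.116992 − 0.118869)/3 = 0.116366
T_{2}^{(2)} = 0.116366 + (0.116366 − 0.116436)/15 = 0.116361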